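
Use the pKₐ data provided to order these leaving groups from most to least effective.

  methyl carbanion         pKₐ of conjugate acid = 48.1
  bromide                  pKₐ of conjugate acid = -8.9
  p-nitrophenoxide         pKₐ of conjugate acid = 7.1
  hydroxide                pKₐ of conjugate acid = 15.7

Lower conjugate-acid pKₐ ⇒ weaker base ⇒ better leaving group.
Sorting by the given values: bromide (-8.9), p-nitrophenoxide (7.1), hydroxide (15.7), methyl carbanion (48.1).

bromide > p-nitrophenoxide > hydroxide > methyl carbanion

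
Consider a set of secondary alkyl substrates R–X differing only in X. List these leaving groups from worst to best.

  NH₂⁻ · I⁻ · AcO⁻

NH₂⁻ < AcO⁻ < I⁻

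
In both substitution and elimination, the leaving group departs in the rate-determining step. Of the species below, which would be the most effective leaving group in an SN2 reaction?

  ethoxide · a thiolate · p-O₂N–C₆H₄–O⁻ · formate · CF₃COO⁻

CF₃COO⁻

Rank by basicity of the departing species: weakest base leaves most easily.
CF₃COO⁻: pKₐ(CF₃COOH) ≈ 0.2
formate: pKₐ(HCOOH) ≈ 3.8
p-O₂N–C₆H₄–O⁻: pKₐ(p-nitrophenol) ≈ 7.2
a thiolate: pKₐ(RSH (a thiol)) ≈ 10.5
ethoxide: pKₐ(CH₃CH₂OH) ≈ 16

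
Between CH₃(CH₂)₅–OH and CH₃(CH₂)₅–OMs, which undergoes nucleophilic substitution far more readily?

CH₃(CH₂)₅–OMs

From CH₃(CH₂)₅–OH the departing group would be OH⁻ (pKₐ(H₂O) ≈ 15.7). Strong base; essentially never leaves without prior activation.
From CH₃(CH₂)₅–OMs the leaving group is OMs⁻ (pKₐ(CH₃SO₃H (MsOH)) ≈ -1.9). Resonance-delocalised alkanesulfonate.
(In practice CH₃(CH₂)₅–OMs is made from CH₃(CH₂)₅–OH by treatment with MsCl / Et₃N, converting the hydroxyl into a mesylate.)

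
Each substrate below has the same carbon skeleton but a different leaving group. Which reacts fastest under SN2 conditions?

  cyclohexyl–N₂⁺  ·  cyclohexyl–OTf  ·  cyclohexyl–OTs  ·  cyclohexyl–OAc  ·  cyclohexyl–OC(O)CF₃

Identical carbon frameworks mean the comparison reduces to leaving-group quality.
A good leaving group is a weak base: the lower the pKₐ of its conjugate acid, the more readily it departs.
cyclohexyl–N₂⁺ loses N₂: no meaningful conjugate acid; N₂ departs as an exceptionally stable neutral molecule
cyclohexyl–OTf loses OTf⁻: pKₐ(CF₃SO₃H (triflic acid)) ≈ -14
cyclohexyl–OTs loses OTs⁻: pKₐ(p-CH₃C₆H₄SO₃H (TsOH)) ≈ -2.8
cyclohexyl–OC(O)CF₃ loses CF₃COO⁻: pKₐ(CF₃COOH) ≈ 0.2
cyclohexyl–OAc loses AcO⁻: pKₐ(CH₃COOH) ≈ 4.8

cyclohexyl–N₂⁺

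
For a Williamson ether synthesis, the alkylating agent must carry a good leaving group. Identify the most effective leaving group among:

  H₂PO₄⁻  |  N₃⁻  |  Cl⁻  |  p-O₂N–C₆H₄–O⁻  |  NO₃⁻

Cl⁻

Cl⁻: pKₐ(HCl) ≈ -7
NO₃⁻: pKₐ(HNO₃) ≈ -1.3
H₂PO₄⁻: pKₐ(H₃PO₄) ≈ 2.1
N₃⁻: pKₐ(HN₃) ≈ 4.7
p-O₂N–C₆H₄–O⁻: pKₐ(p-nitrophenol) ≈ 7.2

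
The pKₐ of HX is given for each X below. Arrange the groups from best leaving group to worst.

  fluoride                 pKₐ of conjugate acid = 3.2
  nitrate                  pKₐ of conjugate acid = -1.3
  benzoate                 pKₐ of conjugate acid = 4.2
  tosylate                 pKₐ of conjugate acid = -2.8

Lower conjugate-acid pKₐ ⇒ weaker base ⇒ better leaving group.
Sorting by the given values: tosylate (-2.8), nitrate (-1.3), fluoride (3.2), benzoate (4.2).

tosylate > nitrate > fluoride > benzoate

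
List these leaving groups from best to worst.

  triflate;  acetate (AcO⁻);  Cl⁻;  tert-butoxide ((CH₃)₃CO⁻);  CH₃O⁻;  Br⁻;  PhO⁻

A good leaving group is a weak base: the lower the pKₐ of its conjugate acid, the more readily it departs.
triflate: pKₐ(CF₃SO₃H (triflic acid)) ≈ -14
Br⁻: pKₐ(HBr) ≈ -9
Cl⁻: pKₐ(HCl) ≈ -7
acetate (AcO⁻): pKₐ(CH₃COOH) ≈ 4.8
PhO⁻: pKₐ(C₆H₅OH (phenol)) ≈ 10
CH₃O⁻: pKₐ(CH₃OH) ≈ 15.5
tert-butoxide ((CH₃)₃CO⁻): pKₐ(t-BuOH) ≈ 18

triflate > Br⁻ > Cl⁻ > acetate (AcO⁻) > PhO⁻ > CH₃O⁻ > tert-butoxide ((CH₃)₃CO⁻)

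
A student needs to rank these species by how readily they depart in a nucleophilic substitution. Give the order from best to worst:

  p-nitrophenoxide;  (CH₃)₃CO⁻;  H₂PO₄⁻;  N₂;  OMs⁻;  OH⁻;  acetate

Leaving-group ability tracks the stability of the departed species; conjugate-acid pKₐ is the usual yardstick (lower pKₐ → better LG).
N₂: no meaningful conjugate acid; N₂ departs as an exceptionally stable neutral molecule
OMs⁻: pKₐ(CH₃SO₃H (MsOH)) ≈ -1.9 — resonance-delocalised alkanesulfonate
H₂PO₄⁻: pKₐ(H₃PO₄) ≈ 2.1 — moderate base; biological leaving group after further activation
acetate: pKₐ(CH₃COOH) ≈ 4.8 — resonance-stabilised but still a weak base
p-nitrophenoxide: pKₐ(p-nitrophenol) ≈ 7.2 — nitro group delocalises the charge; the classic chromogenic LG
OH⁻: pKₐ(H₂O) ≈ 15.7
(CH₃)₃CO⁻: pKₐ(t-BuOH) ≈ 18

N₂ > OMs⁻ > H₂PO₄⁻ > acetate > p-nitrophenoxide > OH⁻ > (CH₃)₃CO⁻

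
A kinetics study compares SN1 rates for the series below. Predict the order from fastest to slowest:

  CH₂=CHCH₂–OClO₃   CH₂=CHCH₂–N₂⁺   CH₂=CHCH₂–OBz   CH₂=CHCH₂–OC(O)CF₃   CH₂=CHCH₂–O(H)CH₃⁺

CH₂=CHCH₂–N₂⁺ > CH₂=CHCH₂–OClO₃ > CH₂=CHCH₂–O(H)CH₃⁺ > CH₂=CHCH₂–OC(O)CF₃ > CH₂=CHCH₂–OBz

The skeletons are identical, so relative rate is governed entirely by leaving-group ability.
Rank by basicity of the departing species: weakest base leaves most easily.
CH₂=CHCH₂–N₂⁺ loses N₂: no meaningful conjugate acid; N₂ departs as an exceptionally stable neutral molecule
CH₂=CHCH₂–OClO₃ loses ClO₄⁻: pKₐ(HClO₄) ≈ -10
CH₂=CHCH₂–O(H)CH₃⁺ loses R'OH: pKₐ(R'OH₂⁺) ≈ -2.4
CH₂=CHCH₂–OC(O)CF₃ loses CF₃COO⁻: pKₐ(CF₃COOH) ≈ 0.2
CH₂=CHCH₂–OBz loses PhCOO⁻: pKₐ(C₆H₅COOH) ≈ 4.2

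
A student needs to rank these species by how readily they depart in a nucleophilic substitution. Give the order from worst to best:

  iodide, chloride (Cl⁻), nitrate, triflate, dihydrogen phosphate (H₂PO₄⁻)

triflate: pKₐ(CF₃SO₃H (triflic acid)) ≈ -14 — charge spread over three oxygens and a CF₃ group; the premier leaving group in synthesis
iodide: pKₐ(HI) ≈ -10 — large, highly polarisable; very weak base
chloride (Cl⁻): pKₐ(HCl) ≈ -7
nitrate: pKₐ(HNO₃) ≈ -1.3 — resonance-delocalised over three oxygens
dihydrogen phosphate (H₂PO₄⁻): pKₐ(H₃PO₄) ≈ 2.1 — moderate base; biological leaving group after further activation
Reversing gives the worst-to-best order requested.

dihydrogen phosphate (H₂PO₄⁻) < nitrate < chloride (Cl⁻) < iodide < triflate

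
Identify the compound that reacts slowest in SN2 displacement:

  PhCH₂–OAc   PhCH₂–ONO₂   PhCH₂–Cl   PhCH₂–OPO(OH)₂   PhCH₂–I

The skeletons are identical, so relative rate is governed entirely by leaving-group ability.
Rank by basicity of the departing species: weakest base leaves most easily.
PhCH₂–I loses I⁻: pKₐ(HI) ≈ -10
PhCH₂–Cl loses Cl⁻: pKₐ(HCl) ≈ -7
PhCH₂–ONO₂ loses NO₃⁻: pKₐ(HNO₃) ≈ -1.3
PhCH₂–OPO(OH)₂ loses H₂PO₄⁻: pKₐ(H₃PO₄) ≈ 2.1
PhCH₂–OAc loses AcO⁻: pKₐ(CH₃COOH) ≈ 4.8

PhCH₂–OAc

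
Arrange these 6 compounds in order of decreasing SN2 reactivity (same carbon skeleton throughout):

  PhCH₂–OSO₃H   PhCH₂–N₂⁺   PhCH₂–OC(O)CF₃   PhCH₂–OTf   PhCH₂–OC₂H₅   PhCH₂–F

Identical carbon frameworks mean the comparison reduces to leaving-group quality.
The more stable X⁻ (or X) is on its own — i.e. the weaker a base it is — the better a leaving group it makes.
PhCH₂–N₂⁺ loses N₂: no meaningful conjugate acid; N₂ departs as an exceptionally stable neutral molecule
PhCH₂–OTf loses OTf⁻: pKₐ(CF₃SO₃H (triflic acid)) ≈ -14
PhCH₂–OSO₃H loses HSO₄⁻: pKₐ(H₂SO₄) ≈ -3
PhCH₂–OC(O)CF₃ loses CF₃COO⁻: pKₐ(CF₃COOH) ≈ 0.2
PhCH₂–F loses F⁻: pKₐ(HF) ≈ 3.2
PhCH₂–OC₂H₅ loses CH₃CH₂O⁻: pKₐ(CH₃CH₂OH) ≈ 16

PhCH₂–N₂⁺ > PhCH₂–OTf > PhCH₂–OSO₃H > PhCH₂–OC(O)CF₃ > PhCH₂–F > PhCH₂–OC₂H₅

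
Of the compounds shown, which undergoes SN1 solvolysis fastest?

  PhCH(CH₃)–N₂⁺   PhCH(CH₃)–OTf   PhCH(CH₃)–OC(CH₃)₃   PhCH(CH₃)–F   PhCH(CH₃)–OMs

Same R in every case — rank the leaving groups.
The more stable X⁻ (or X) is on its own — i.e. the weaker a base it is — the better a leaving group it makes.
PhCH(CH₃)–N₂⁺ loses N₂: no meaningful conjugate acid; N₂ departs as an exceptionally stable neutral molecule
PhCH(CH₃)–OTf loses OTf⁻: pKₐ(CF₃SO₃H (triflic acid)) ≈ -14
PhCH(CH₃)–OMs loses OMs⁻: pKₐ(CH₃SO₃H (MsOH)) ≈ -1.9
PhCH(CH₃)–F loses F⁻: pKₐ(HF) ≈ 3.2
PhCH(CH₃)–OC(CH₃)₃ loses (CH₃)₃CO⁻: pKₐ(t-BuOH) ≈ 18

PhCH(CH₃)–N₂⁺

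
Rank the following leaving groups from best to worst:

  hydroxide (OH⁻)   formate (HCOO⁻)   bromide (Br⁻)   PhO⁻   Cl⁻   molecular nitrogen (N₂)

Leaving-group ability tracks the stability of the departed species; conjugate-acid pKₐ is the usual yardstick (lower pKₐ → better LG).
molecular nitrogen (N₂): no meaningful conjugate acid; N₂ departs as an exceptionally stable neutral molecule
bromide (Br⁻): pKₐ(HBr) ≈ -9
Cl⁻: pKₐ(HCl) ≈ -7
formate (HCOO⁻): pKₐ(HCOOH) ≈ 3.8
PhO⁻: pKₐ(C₆H₅OH (phenol)) ≈ 10
hydroxide (OH⁻): pKₐ(H₂O) ≈ 15.7

molecular nitrogen (N₂) > bromide (Br⁻) > Cl⁻ > formate (HCOO⁻) > PhO⁻ > hydroxide (OH⁻)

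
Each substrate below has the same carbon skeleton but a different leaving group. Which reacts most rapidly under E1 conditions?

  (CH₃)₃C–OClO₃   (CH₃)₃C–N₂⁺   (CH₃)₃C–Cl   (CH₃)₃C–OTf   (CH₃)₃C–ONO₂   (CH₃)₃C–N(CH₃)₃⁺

With the same alkyl group throughout, only the leaving group differentiates the rates.
The more stable X⁻ (or X) is on its own — i.e. the weaker a base it is — the better a leaving group it makes.
(CH₃)₃C–N₂⁺ loses N₂: no meaningful conjugate acid; N₂ departs as an exceptionally stable neutral molecule
(CH₃)₃C–OTf loses OTf⁻: pKₐ(CF₃SO₃H (triflic acid)) ≈ -14
(CH₃)₃C–OClO₃ loses ClO₄⁻: pKₐ(HClO₄) ≈ -10
(CH₃)₃C–Cl loses Cl⁻: pKₐ(HCl) ≈ -7
(CH₃)₃C–ONO₂ loses NO₃⁻: pKₐ(HNO₃) ≈ -1.3
(CH₃)₃C–N(CH₃)₃⁺ loses NR'₃: pKₐ(R'₃NH⁺) ≈ 10.7

(CH₃)₃C–N₂⁺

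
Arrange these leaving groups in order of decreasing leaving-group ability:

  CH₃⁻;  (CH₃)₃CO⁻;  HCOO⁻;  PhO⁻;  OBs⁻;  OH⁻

OBs⁻ > HCOO⁻ > PhO⁻ > OH⁻ > (CH₃)₃CO⁻ > CH₃⁻

Rank by basicity of the departing species: weakest base leaves most easily.
OBs⁻: pKₐ(p-BrC₆H₄SO₃H) ≈ -2.8
HCOO⁻: pKₐ(HCOOH) ≈ 3.8
PhO⁻: pKₐ(C₆H₅OH (phenol)) ≈ 10
OH⁻: pKₐ(H₂O) ≈ 15.7
(CH₃)₃CO⁻: pKₐ(t-BuOH) ≈ 18
CH₃⁻: pKₐ(CH₄) ≈ 48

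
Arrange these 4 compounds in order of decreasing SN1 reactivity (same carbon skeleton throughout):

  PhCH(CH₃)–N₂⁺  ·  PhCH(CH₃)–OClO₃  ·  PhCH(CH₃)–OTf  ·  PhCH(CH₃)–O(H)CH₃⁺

PhCH(CH₃)–N₂⁺ > PhCH(CH₃)–OTf > PhCH(CH₃)–OClO₃ > PhCH(CH₃)–O(H)CH₃⁺

Identical carbon frameworks mean the comparison reduces to leaving-group quality.
Rank by basicity of the departing species: weakest base leaves most easily.
PhCH(CH₃)–N₂⁺ loses N₂: no meaningful conjugate acid; N₂ departs as an exceptionally stable neutral molecule
PhCH(CH₃)–OTf loses OTf⁻: pKₐ(CF₃SO₃H (triflic acid)) ≈ -14
PhCH(CH₃)–OClO₃ loses ClO₄⁻: pKₐ(HClO₄) ≈ -10
PhCH(CH₃)–O(H)CH₃⁺ loses R'OH: pKₐ(R'OH₂⁺) ≈ -2.4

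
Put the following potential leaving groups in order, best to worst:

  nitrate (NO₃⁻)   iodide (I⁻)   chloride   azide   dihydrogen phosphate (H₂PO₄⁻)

A good leaving group is a weak base: the lower the pKₐ of its conjugate acid, the more readily it departs.
iodide (I⁻): pKₐ(HI) ≈ -10 — large, highly polarisable; very weak base
chloride: pKₐ(HCl) ≈ -7 — moderately weak base
nitrate (NO₃⁻): pKₐ(HNO₃) ≈ -1.3 — resonance-delocalised over three oxygens
dihydrogen phosphate (H₂PO₄⁻): pKₐ(H₃PO₄) ≈ 2.1 — moderate base; biological leaving group after further activation
azide: pKₐ(HN₃) ≈ 4.7 — linear, resonance-stabilised

iodide (I⁻) > chloride > nitrate (NO₃⁻) > dihydrogen phosphate (H₂PO₄⁻) > azide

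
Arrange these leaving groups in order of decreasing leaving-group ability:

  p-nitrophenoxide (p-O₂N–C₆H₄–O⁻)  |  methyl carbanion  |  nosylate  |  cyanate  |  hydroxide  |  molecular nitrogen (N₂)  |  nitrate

molecular nitrogen (N₂): no meaningful conjugate acid; N₂ departs as an exceptionally stable neutral molecule
nosylate: pKₐ(p-O₂NC₆H₄SO₃H) ≈ -3.5
nitrate: pKₐ(HNO₃) ≈ -1.3
cyanate: pKₐ(HOCN) ≈ 3.5
p-nitrophenoxide (p-O₂N–C₆H₄–O⁻): pKₐ(p-nitrophenol) ≈ 7.2 — nitro group delocalises the charge; the classic chromogenic LG
hydroxide: pKₐ(H₂O) ≈ 15.7 — strong base; essentially never leaves without prior activation
methyl carbanion: pKₐ(CH₄) ≈ 48 — unstabilised carbanion; the worst conceivable leaving group

molecular nitrogen (N₂) > nosylate > nitrate > cyanate > p-nitrophenoxide (p-O₂N–C₆H₄–O⁻) > hydroxide > methyl carbanion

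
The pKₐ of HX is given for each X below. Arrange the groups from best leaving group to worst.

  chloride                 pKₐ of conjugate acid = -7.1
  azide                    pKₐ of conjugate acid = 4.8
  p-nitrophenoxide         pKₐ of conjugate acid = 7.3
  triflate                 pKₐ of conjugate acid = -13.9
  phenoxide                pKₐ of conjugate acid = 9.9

triflate > chloride > azide > p-nitrophenoxide > phenoxide

Lower conjugate-acid pKₐ ⇒ weaker base ⇒ better leaving group.
Sorting by the given values: triflate (-13.9), chloride (-7.1), azide (4.8), p-nitrophenoxide (7.3), phenoxide (9.9).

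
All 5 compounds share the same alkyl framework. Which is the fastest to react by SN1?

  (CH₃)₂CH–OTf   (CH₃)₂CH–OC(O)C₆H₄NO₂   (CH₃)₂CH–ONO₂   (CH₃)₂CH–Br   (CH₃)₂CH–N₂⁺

Identical carbon frameworks mean the comparison reduces to leaving-group quality.
Leaving-group ability tracks the stability of the departed species; conjugate-acid pKₐ is the usual yardstick (lower pKₐ → better LG).
(CH₃)₂CH–N₂⁺ loses N₂: no meaningful conjugate acid; N₂ departs as an exceptionally stable neutral molecule
(CH₃)₂CH–OTf loses OTf⁻: pKₐ(CF₃SO₃H (triflic acid)) ≈ -14
(CH₃)₂CH–Br loses Br⁻: pKₐ(HBr) ≈ -9
(CH₃)₂CH–ONO₂ loses NO₃⁻: pKₐ(HNO₃) ≈ -1.3
(CH₃)₂CH–OC(O)C₆H₄NO₂ loses p-O₂N–C₆H₄–COO⁻: pKₐ(p-nitrobenzoic acid) ≈ 3.4

(CH₃)₂CH–N₂⁺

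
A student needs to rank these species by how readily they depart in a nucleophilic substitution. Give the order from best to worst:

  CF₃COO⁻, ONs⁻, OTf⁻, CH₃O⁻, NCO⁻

OTf⁻ > ONs⁻ > CF₃COO⁻ > NCO⁻ > CH₃O⁻

Rank by basicity of the departing species: weakest base leaves most easily.
OTf⁻: pKₐ(CF₃SO₃H (triflic acid)) ≈ -14
ONs⁻: pKₐ(p-O₂NC₆H₄SO₃H) ≈ -3.5
CF₃COO⁻: pKₐ(CF₃COOH) ≈ 0.2 — strongly electron-withdrawing CF₃ stabilises the carboxylate
NCO⁻: pKₐ(HOCN) ≈ 3.5
CH₃O⁻: pKₐ(CH₃OH) ≈ 15.5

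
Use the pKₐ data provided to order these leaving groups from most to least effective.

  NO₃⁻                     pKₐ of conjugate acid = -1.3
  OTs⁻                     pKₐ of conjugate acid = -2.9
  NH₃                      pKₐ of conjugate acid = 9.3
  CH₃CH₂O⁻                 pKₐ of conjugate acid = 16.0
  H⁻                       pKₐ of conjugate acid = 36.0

Lower conjugate-acid pKₐ ⇒ weaker base ⇒ better leaving group.
Sorting by the given values: OTs⁻ (-2.9), NO₃⁻ (-1.3), NH₃ (9.3), CH₃CH₂O⁻ (16.0), H⁻ (36.0).

OTs⁻ > NO₃⁻ > NH₃ > CH₃CH₂O⁻ > H⁻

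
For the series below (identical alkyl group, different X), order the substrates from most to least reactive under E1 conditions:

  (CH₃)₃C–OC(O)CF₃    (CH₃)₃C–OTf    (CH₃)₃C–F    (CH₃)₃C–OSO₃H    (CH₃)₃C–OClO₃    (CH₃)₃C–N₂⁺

With the same alkyl group throughout, only the leaving group differentiates the rates.
The more stable X⁻ (or X) is on its own — i.e. the weaker a base it is — the better a leaving group it makes.
(CH₃)₃C–N₂⁺ loses N₂: no meaningful conjugate acid; N₂ departs as an exceptionally stable neutral molecule
(CH₃)₃C–OTf loses OTf⁻: pKₐ(CF₃SO₃H (triflic acid)) ≈ -14
(CH₃)₃C–OClO₃ loses ClO₄⁻: pKₐ(HClO₄) ≈ -10
(CH₃)₃C–OSO₃H loses HSO₄⁻: pKₐ(H₂SO₄) ≈ -3
(CH₃)₃C–OC(O)CF₃ loses CF₃COO⁻: pKₐ(CF₃COOH) ≈ 0.2
(CH₃)₃C–F loses F⁻: pKₐ(HF) ≈ 3.2

(CH₃)₃C–N₂⁺ > (CH₃)₃C–OTf > (CH₃)₃C–OClO₃ > (CH₃)₃C–OSO₃H > (CH₃)₃C–OC(O)CF₃ > (CH₃)₃C–F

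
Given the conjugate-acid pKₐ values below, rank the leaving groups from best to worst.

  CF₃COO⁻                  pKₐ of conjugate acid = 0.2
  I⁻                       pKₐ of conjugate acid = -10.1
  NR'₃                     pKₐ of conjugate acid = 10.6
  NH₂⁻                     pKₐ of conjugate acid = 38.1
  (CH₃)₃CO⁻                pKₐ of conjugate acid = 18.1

I⁻ > CF₃COO⁻ > NR'₃ > (CH₃)₃CO⁻ > NH₂⁻

Lower conjugate-acid pKₐ ⇒ weaker base ⇒ better leaving group.
Sorting by the given values: I⁻ (-10.1), CF₃COO⁻ (0.2), NR'₃ (10.6), (CH₃)₃CO⁻ (18.1), NH₂⁻ (38.1).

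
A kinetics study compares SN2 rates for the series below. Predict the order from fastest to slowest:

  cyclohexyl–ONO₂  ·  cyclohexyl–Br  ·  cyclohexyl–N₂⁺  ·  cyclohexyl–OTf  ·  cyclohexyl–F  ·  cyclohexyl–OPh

Identical carbon frameworks mean the comparison reduces to leaving-group quality.
The more stable X⁻ (or X) is on its own — i.e. the weaker a base it is — the better a leaving group it makes.
cyclohexyl–N₂⁺ loses N₂: no meaningful conjugate acid; N₂ departs as an exceptionally stable neutral molecule
cyclohexyl–OTf loses OTf⁻: pKₐ(CF₃SO₃H (triflic acid)) ≈ -14
cyclohexyl–Br loses Br⁻: pKₐ(HBr) ≈ -9
cyclohexyl–ONO₂ loses NO₃⁻: pKₐ(HNO₃) ≈ -1.3
cyclohexyl–F loses F⁻: pKₐ(HF) ≈ 3.2
cyclohexyl–OPh loses PhO⁻: pKₐ(C₆H₅OH (phenol)) ≈ 10

cyclohexyl–N₂⁺ > cyclohexyl–OTf > cyclohexyl–Br > cyclohexyl–ONO₂ > cyclohexyl–F > cyclohexyl–OPh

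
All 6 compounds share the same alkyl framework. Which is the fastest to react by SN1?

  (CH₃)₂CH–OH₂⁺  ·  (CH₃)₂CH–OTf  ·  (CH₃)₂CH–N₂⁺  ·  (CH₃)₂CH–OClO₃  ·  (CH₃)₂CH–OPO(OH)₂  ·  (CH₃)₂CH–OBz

The skeletons are identical, so relative rate is governed entirely by leaving-group ability.
Leaving-group ability tracks the stability of the departed species; conjugate-acid pKₐ is the usual yardstick (lower pKₐ → better LG).
(CH₃)₂CH–N₂⁺ loses N₂: no meaningful conjugate acid; N₂ departs as an exceptionally stable neutral molecule
(CH₃)₂CH–OTf loses OTf⁻: pKₐ(CF₃SO₃H (triflic acid)) ≈ -14
(CH₃)₂CH–OClO₃ loses ClO₄⁻: pKₐ(HClO₄) ≈ -10
(CH₃)₂CH–OH₂⁺ loses H₂O: pKₐ(H₃O⁺) ≈ -1.7
(CH₃)₂CH–OPO(OH)₂ loses H₂PO₄⁻: pKₐ(H₃PO₄) ≈ 2.1
(CH₃)₂CH–OBz loses PhCOO⁻: pKₐ(C₆H₅COOH) ≈ 4.2

(CH₃)₂CH–N₂⁺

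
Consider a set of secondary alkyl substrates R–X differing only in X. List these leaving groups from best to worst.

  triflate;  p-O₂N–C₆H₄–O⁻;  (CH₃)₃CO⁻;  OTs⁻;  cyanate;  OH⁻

Leaving-group ability tracks the stability of the departed species; conjugate-acid pKₐ is the usual yardstick (lower pKₐ → better LG).
triflate: pKₐ(CF₃SO₃H (triflic acid)) ≈ -14
OTs⁻: pKₐ(p-CH₃C₆H₄SO₃H (TsOH)) ≈ -2.8
cyanate: pKₐ(HOCN) ≈ 3.5
p-O₂N–C₆H₄–O⁻: pKₐ(p-nitrophenol) ≈ 7.2
OH⁻: pKₐ(H₂O) ≈ 15.7
(CH₃)₃CO⁻: pKₐ(t-BuOH) ≈ 18

triflate > OTs⁻ > cyanate > p-O₂N–C₆H₄–O⁻ > OH⁻ > (CH₃)₃CO⁻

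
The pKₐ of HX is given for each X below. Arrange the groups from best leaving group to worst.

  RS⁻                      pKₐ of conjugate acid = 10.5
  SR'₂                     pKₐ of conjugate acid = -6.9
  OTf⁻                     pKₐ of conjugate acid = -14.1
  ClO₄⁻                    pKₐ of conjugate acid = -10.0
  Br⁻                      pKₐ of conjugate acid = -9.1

OTf⁻ > ClO₄⁻ > Br⁻ > SR'₂ > RS⁻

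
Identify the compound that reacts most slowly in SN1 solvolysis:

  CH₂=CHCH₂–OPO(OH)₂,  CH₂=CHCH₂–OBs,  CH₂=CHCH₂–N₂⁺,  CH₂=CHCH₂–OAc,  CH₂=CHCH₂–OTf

Same R in every case — rank the leaving groups.
A good leaving group is a weak base: the lower the pKₐ of its conjugate acid, the more readily it departs.
CH₂=CHCH₂–N₂⁺ loses N₂: no meaningful conjugate acid; N₂ departs as an exceptionally stable neutral molecule
CH₂=CHCH₂–OTf loses OTf⁻: pKₐ(CF₃SO₃H (triflic acid)) ≈ -14
CH₂=CHCH₂–OBs loses OBs⁻: pKₐ(p-BrC₆H₄SO₃H) ≈ -2.8
CH₂=CHCH₂–OPO(OH)₂ loses H₂PO₄⁻: pKₐ(H₃PO₄) ≈ 2.1
CH₂=CHCH₂–OAc loses AcO⁻: pKₐ(CH₃COOH) ≈ 4.8

CH₂=CHCH₂–OAc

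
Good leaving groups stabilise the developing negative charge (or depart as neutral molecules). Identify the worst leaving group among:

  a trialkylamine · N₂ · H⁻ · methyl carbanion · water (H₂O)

methyl carbanion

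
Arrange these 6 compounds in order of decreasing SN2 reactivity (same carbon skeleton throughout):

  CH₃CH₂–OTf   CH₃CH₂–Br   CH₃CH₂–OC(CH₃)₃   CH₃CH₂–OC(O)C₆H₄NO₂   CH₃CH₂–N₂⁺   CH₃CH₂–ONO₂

Identical carbon frameworks mean the comparison reduces to leaving-group quality.
Leaving-group ability tracks the stability of the departed species; conjugate-acid pKₐ is the usual yardstick (lower pKₐ → better LG).
CH₃CH₂–N₂⁺ loses N₂: no meaningful conjugate acid; N₂ departs as an exceptionally stable neutral molecule
CH₃CH₂–OTf loses OTf⁻: pKₐ(CF₃SO₃H (triflic acid)) ≈ -14
CH₃CH₂–Br loses Br⁻: pKₐ(HBr) ≈ -9
CH₃CH₂–ONO₂ loses NO₃⁻: pKₐ(HNO₃) ≈ -1.3
CH₃CH₂–OC(O)C₆H₄NO₂ loses p-O₂N–C₆H₄–COO⁻: pKₐ(p-nitrobenzoic acid) ≈ 3.4
CH₃CH₂–OC(CH₃)₃ loses (CH₃)₃CO⁻: pKₐ(t-BuOH) ≈ 18

CH₃CH₂–N₂⁺ > CH₃CH₂–OTf > CH₃CH₂–Br > CH₃CH₂–ONO₂ > CH₃CH₂–OC(O)C₆H₄NO₂ > CH₃CH₂–OC(CH₃)₃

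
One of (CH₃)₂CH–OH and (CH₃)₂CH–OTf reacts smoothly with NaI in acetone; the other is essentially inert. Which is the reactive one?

(CH₃)₂CH–OTf

From (CH₃)₂CH–OH the departing group would be OH⁻ (pKₐ(H₂O) ≈ 15.7). Strong base; essentially never leaves without prior activation.
From (CH₃)₂CH–OTf the leaving group is OTf⁻ (pKₐ(CF₃SO₃H (triflic acid)) ≈ -14). Charge spread over three oxygens and a CF₃ group; the premier leaving group in synthesis.
(In practice (CH₃)₂CH–OTf is made from (CH₃)₂CH–OH by treatment with Tf₂O / 2,6-lutidine, converting the hydroxyl into a triflate.)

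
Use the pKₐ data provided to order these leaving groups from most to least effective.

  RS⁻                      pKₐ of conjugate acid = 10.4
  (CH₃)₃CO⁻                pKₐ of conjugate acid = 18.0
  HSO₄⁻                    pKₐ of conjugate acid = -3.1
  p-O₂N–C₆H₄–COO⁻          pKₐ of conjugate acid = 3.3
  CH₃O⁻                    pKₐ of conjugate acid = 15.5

HSO₄⁻ > p-O₂N–C₆H₄–COO⁻ > RS⁻ > CH₃O⁻ > (CH₃)₃CO⁻

Lower conjugate-acid pKₐ ⇒ weaker base ⇒ better leaving group.
Sorting by the given values: HSO₄⁻ (-3.1), p-O₂N–C₆H₄–COO⁻ (3.3), RS⁻ (10.4), CH₃O⁻ (15.5), (CH₃)₃CO⁻ (18.0).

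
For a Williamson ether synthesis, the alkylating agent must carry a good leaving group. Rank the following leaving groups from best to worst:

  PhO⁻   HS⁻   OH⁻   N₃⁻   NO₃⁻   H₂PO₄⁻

A good leaving group is a weak base: the lower the pKₐ of its conjugate acid, the more readily it departs.
NO₃⁻: pKₐ(HNO₃) ≈ -1.3 — resonance-delocalised over three oxygens
H₂PO₄⁻: pKₐ(H₃PO₄) ≈ 2.1
N₃⁻: pKₐ(HN₃) ≈ 4.7 — linear, resonance-stabilised
HS⁻: pKₐ(H₂S) ≈ 7
PhO⁻: pKₐ(C₆H₅OH (phenol)) ≈ 10 — resonance into the ring helps, but still a poor LG
OH⁻: pKₐ(H₂O) ≈ 15.7 — strong base; essentially never leaves without prior activation

NO₃⁻ > H₂PO₄⁻ > N₃⁻ > HS⁻ > PhO⁻ > OH⁻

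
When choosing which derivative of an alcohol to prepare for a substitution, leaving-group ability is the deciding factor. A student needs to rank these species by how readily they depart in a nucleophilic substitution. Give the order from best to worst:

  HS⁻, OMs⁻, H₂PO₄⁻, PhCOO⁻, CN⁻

OMs⁻: pKₐ(CH₃SO₃H (MsOH)) ≈ -1.9 — resonance-delocalised alkanesulfonate
H₂PO₄⁻: pKₐ(H₃PO₄) ≈ 2.1
PhCOO⁻: pKₐ(C₆H₅COOH) ≈ 4.2
HS⁻: pKₐ(H₂S) ≈ 7 — larger and more polarisable than the oxygen analogue
CN⁻: pKₐ(HCN) ≈ 9.2 — sp carbon stabilises the charge somewhat, but still a poor LG

OMs⁻ > H₂PO₄⁻ > PhCOO⁻ > HS⁻ > CN⁻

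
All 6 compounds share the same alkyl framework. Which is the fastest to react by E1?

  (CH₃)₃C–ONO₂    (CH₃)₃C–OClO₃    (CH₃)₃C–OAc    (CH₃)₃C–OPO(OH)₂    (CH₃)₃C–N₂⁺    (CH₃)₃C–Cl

(CH₃)₃C–N₂⁺

Same R in every case — rank the leaving groups.
The more stable X⁻ (or X) is on its own — i.e. the weaker a base it is — the better a leaving group it makes.
(CH₃)₃C–N₂⁺ loses N₂: no meaningful conjugate acid; N₂ departs as an exceptionally stable neutral molecule
(CH₃)₃C–OClO₃ loses ClO₄⁻: pKₐ(HClO₄) ≈ -10
(CH₃)₃C–Cl loses Cl⁻: pKₐ(HCl) ≈ -7
(CH₃)₃C–ONO₂ loses NO₃⁻: pKₐ(HNO₃) ≈ -1.3
(CH₃)₃C–OPO(OH)₂ loses H₂PO₄⁻: pKₐ(H₃PO₄) ≈ 2.1
(CH₃)₃C–OAc loses AcO⁻: pKₐ(CH₃COOH) ≈ 4.8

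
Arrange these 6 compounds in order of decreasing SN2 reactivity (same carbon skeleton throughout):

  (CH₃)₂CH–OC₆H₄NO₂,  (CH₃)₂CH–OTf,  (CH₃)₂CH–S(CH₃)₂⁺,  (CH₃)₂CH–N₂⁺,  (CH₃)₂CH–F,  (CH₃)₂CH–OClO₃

(CH₃)₂CH–N₂⁺ > (CH₃)₂CH–OTf > (CH₃)₂CH–OClO₃ > (CH₃)₂CH–S(CH₃)₂⁺ > (CH₃)₂CH–F > (CH₃)₂CH–OC₆H₄NO₂

The skeletons are identical, so relative rate is governed entirely by leaving-group ability.
Rank by basicity of the departing species: weakest base leaves most easily.
(CH₃)₂CH–N₂⁺ loses N₂: no meaningful conjugate acid; N₂ departs as an exceptionally stable neutral molecule
(CH₃)₂CH–OTf loses OTf⁻: pKₐ(CF₃SO₃H (triflic acid)) ≈ -14
(CH₃)₂CH–OClO₃ loses ClO₄⁻: pKₐ(HClO₄) ≈ -10
(CH₃)₂CH–S(CH₃)₂⁺ loses SR'₂: pKₐ(R'₂SH⁺) ≈ -7
(CH₃)₂CH–F loses F⁻: pKₐ(HF) ≈ 3.2
(CH₃)₂CH–OC₆H₄NO₂ loses p-O₂N–C₆H₄–O⁻: pKₐ(p-nitrophenol) ≈ 7.2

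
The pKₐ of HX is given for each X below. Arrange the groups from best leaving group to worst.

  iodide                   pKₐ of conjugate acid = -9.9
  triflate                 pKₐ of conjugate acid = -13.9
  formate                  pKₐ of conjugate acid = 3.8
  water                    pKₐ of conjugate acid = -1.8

triflate > iodide > water > formate

Lower conjugate-acid pKₐ ⇒ weaker base ⇒ better leaving group.
Sorting by the given values: triflate (-13.9), iodide (-9.9), water (-1.8), formate (3.8).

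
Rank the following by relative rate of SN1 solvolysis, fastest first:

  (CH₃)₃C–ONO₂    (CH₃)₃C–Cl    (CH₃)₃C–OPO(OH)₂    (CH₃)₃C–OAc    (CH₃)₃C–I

With the same alkyl group throughout, only the leaving group differentiates the rates.
A good leaving group is a weak base: the lower the pKₐ of its conjugate acid, the more readily it departs.
(CH₃)₃C–I loses I⁻: pKₐ(HI) ≈ -10
(CH₃)₃C–Cl loses Cl⁻: pKₐ(HCl) ≈ -7
(CH₃)₃C–ONO₂ loses NO₃⁻: pKₐ(HNO₃) ≈ -1.3
(CH₃)₃C–OPO(OH)₂ loses H₂PO₄⁻: pKₐ(H₃PO₄) ≈ 2.1
(CH₃)₃C–OAc loses AcO⁻: pKₐ(CH₃COOH) ≈ 4.8

(CH₃)₃C–I > (CH₃)₃C–Cl > (CH₃)₃C–ONO₂ > (CH₃)₃C–OPO(OH)₂ > (CH₃)₃C–OAc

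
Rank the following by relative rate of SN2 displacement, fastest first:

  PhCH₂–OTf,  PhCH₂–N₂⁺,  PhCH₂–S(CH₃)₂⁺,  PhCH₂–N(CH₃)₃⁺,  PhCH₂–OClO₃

Identical carbon frameworks mean the comparison reduces to leaving-group quality.
The more stable X⁻ (or X) is on its own — i.e. the weaker a base it is — the better a leaving group it makes.
PhCH₂–N₂⁺ loses N₂: no meaningful conjugate acid; N₂ departs as an exceptionally stable neutral molecule
PhCH₂–OTf loses OTf⁻: pKₐ(CF₃SO₃H (triflic acid)) ≈ -14
PhCH₂–OClO₃ loses ClO₄⁻: pKₐ(HClO₄) ≈ -10
PhCH₂–S(CH₃)₂⁺ loses SR'₂: pKₐ(R'₂SH⁺) ≈ -7
PhCH₂–N(CH₃)₃⁺ loses NR'₃: pKₐ(R'₃NH⁺) ≈ 10.7

PhCH₂–N₂⁺ > PhCH₂–OTf > PhCH₂–OClO₃ > PhCH₂–S(CH₃)₂⁺ > PhCH₂–N(CH₃)₃⁺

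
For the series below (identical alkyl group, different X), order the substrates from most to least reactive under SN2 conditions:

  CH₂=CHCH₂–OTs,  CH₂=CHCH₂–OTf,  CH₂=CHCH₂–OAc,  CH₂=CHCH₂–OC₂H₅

The skeletons are identical, so relative rate is governed entirely by leaving-group ability.
Rank by basicity of the departing species: weakest base leaves most easily.
CH₂=CHCH₂–OTf loses OTf⁻: pKₐ(CF₃SO₃H (triflic acid)) ≈ -14
CH₂=CHCH₂–OTs loses OTs⁻: pKₐ(p-CH₃C₆H₄SO₃H (TsOH)) ≈ -2.8
CH₂=CHCH₂–OAc loses AcO⁻: pKₐ(CH₃COOH) ≈ 4.8
CH₂=CHCH₂–OC₂H₅ loses CH₃CH₂O⁻: pKₐ(CH₃CH₂OH) ≈ 16

CH₂=CHCH₂–OTf > CH₂=CHCH₂–OTs > CH₂=CHCH₂–OAc > CH₂=CHCH₂–OC₂H₅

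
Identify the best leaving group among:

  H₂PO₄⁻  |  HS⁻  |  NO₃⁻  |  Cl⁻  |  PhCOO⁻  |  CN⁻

Cl⁻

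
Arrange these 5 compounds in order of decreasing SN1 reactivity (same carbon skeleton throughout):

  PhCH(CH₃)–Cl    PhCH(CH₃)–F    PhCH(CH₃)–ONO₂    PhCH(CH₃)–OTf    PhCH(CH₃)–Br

PhCH(CH₃)–OTf > PhCH(CH₃)–Br > PhCH(CH₃)–Cl > PhCH(CH₃)–ONO₂ > PhCH(CH₃)–F

Same R in every case — rank the leaving groups.
The more stable X⁻ (or X) is on its own — i.e. the weaker a base it is — the better a leaving group it makes.
PhCH(CH₃)–OTf loses OTf⁻: pKₐ(CF₃SO₃H (triflic acid)) ≈ -14
PhCH(CH₃)–Br loses Br⁻: pKₐ(HBr) ≈ -9
PhCH(CH₃)–Cl loses Cl⁻: pKₐ(HCl) ≈ -7
PhCH(CH₃)–ONO₂ loses NO₃⁻: pKₐ(HNO₃) ≈ -1.3
PhCH(CH₃)–F loses F⁻: pKₐ(HF) ≈ 3.2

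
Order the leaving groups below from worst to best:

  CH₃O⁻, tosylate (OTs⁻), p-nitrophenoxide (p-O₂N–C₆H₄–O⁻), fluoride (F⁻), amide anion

A good leaving group is a weak base: the lower the pKₐ of its conjugate acid, the more readily it departs.
tosylate (OTs⁻): pKₐ(p-CH₃C₆H₄SO₃H (TsOH)) ≈ -2.8
fluoride (F⁻): pKₐ(HF) ≈ 3.2 — small and strongly basic; the poor halide leaving group
p-nitrophenoxide (p-O₂N–C₆H₄–O⁻): pKₐ(p-nitrophenol) ≈ 7.2 — nitro group delocalises the charge; the classic chromogenic LG
CH₃O⁻: pKₐ(CH₃OH) ≈ 15.5 — strong base; alkoxides do not leave unassisted
amide anion: pKₐ(NH₃) ≈ 38 — extremely strong base; never a leaving group
The question asks for worst first, so the sequence is read in increasing leaving-group ability.

amide anion < CH₃O⁻ < p-nitrophenoxide (p-O₂N–C₆H₄–O⁻) < fluoride (F⁻) < tosylate (OTs⁻)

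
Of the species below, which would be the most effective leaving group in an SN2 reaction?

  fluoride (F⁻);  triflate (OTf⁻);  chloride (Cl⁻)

triflate (OTf⁻)

triflate (OTf⁻): pKₐ(CF₃SO₃H (triflic acid)) ≈ -14
chloride (Cl⁻): pKₐ(HCl) ≈ -7
fluoride (F⁻): pKₐ(HF) ≈ 3.2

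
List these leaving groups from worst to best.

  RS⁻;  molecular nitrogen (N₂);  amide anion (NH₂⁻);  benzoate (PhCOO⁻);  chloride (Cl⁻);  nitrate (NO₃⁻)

amide anion (NH₂⁻) < RS⁻ < benzoate (PhCOO⁻) < nitrate (NO₃⁻) < chloride (Cl⁻) < molecular nitrogen (N₂)

Rank by basicity of the departing species: weakest base leaves most easily.
molecular nitrogen (N₂): no meaningful conjugate acid; N₂ departs as an exceptionally stable neutral molecule
chloride (Cl⁻): pKₐ(HCl) ≈ -7
nitrate (NO₃⁻): pKₐ(HNO₃) ≈ -1.3
benzoate (PhCOO⁻): pKₐ(C₆H₅COOH) ≈ 4.2
RS⁻: pKₐ(RSH (a thiol)) ≈ 10.5 — moderately basic; rarely leaves without activation
amide anion (NH₂⁻): pKₐ(NH₃) ≈ 38
Listed from poorest to best leaving group as asked.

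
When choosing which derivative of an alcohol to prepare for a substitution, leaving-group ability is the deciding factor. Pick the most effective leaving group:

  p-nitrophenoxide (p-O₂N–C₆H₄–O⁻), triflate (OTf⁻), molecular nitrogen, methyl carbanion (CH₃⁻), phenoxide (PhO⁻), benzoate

Leaving-group ability tracks the stability of the departed species; conjugate-acid pKₐ is the usual yardstick (lower pKₐ → better LG).
molecular nitrogen: no meaningful conjugate acid; N₂ departs as an exceptionally stable neutral molecule
triflate (OTf⁻): pKₐ(CF₃SO₃H (triflic acid)) ≈ -14
benzoate: pKₐ(C₆H₅COOH) ≈ 4.2
p-nitrophenoxide (p-O₂N–C₆H₄–O⁻): pKₐ(p-nitrophenol) ≈ 7.2
phenoxide (PhO⁻): pKₐ(C₆H₅OH (phenol)) ≈ 10
methyl carbanion (CH₃⁻): pKₐ(CH₄) ≈ 48

molecular nitrogen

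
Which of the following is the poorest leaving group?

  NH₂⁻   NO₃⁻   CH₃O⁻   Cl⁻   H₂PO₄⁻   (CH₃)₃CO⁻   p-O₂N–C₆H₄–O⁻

NH₂⁻

The more stable X⁻ (or X) is on its own — i.e. the weaker a base it is — the better a leaving group it makes.
Cl⁻: pKₐ(HCl) ≈ -7
NO₃⁻: pKₐ(HNO₃) ≈ -1.3
H₂PO₄⁻: pKₐ(H₃PO₄) ≈ 2.1
p-O₂N–C₆H₄–O⁻: pKₐ(p-nitrophenol) ≈ 7.2
CH₃O⁻: pKₐ(CH₃OH) ≈ 15.5
(CH₃)₃CO⁻: pKₐ(t-BuOH) ≈ 18
NH₂⁻: pKₐ(NH₃) ≈ 38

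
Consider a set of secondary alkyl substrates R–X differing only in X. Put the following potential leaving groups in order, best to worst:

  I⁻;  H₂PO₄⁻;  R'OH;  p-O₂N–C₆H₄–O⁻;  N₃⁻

The more stable X⁻ (or X) is on its own — i.e. the weaker a base it is — the better a leaving group it makes.
I⁻: pKₐ(HI) ≈ -10
R'OH: pKₐ(R'OH₂⁺) ≈ -2.4
H₂PO₄⁻: pKₐ(H₃PO₄) ≈ 2.1 — moderate base; biological leaving group after further activation
N₃⁻: pKₐ(HN₃) ≈ 4.7 — linear, resonance-stabilised
p-O₂N–C₆H₄–O⁻: pKₐ(p-nitrophenol) ≈ 7.2 — nitro group delocalises the charge; the classic chromogenic LG

I⁻ > R'OH > H₂PO₄⁻ > N₃⁻ > p-O₂N–C₆H₄–O⁻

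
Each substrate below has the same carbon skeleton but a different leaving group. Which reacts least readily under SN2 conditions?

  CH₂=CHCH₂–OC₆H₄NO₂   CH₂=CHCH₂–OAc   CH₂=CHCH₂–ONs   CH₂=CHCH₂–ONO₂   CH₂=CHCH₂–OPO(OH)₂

CH₂=CHCH₂–OC₆H₄NO₂

The skeletons are identical, so relative rate is governed entirely by leaving-group ability.
Rank by basicity of the departing species: weakest base leaves most easily.
CH₂=CHCH₂–ONs loses ONs⁻: pKₐ(p-O₂NC₆H₄SO₃H) ≈ -3.5
CH₂=CHCH₂–ONO₂ loses NO₃⁻: pKₐ(HNO₃) ≈ -1.3
CH₂=CHCH₂–OPO(OH)₂ loses H₂PO₄⁻: pKₐ(H₃PO₄) ≈ 2.1
CH₂=CHCH₂–OAc loses AcO⁻: pKₐ(CH₃COOH) ≈ 4.8
CH₂=CHCH₂–OC₆H₄NO₂ loses p-O₂N–C₆H₄–O⁻: pKₐ(p-nitrophenol) ≈ 7.2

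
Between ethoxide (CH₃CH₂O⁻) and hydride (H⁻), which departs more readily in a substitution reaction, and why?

ethoxide (CH₃CH₂O⁻) is the better leaving group.
pKₐ(CH₃CH₂OH) ≈ 16 versus pKₐ(H₂) ≈ 36: ethoxide (CH₃CH₂O⁻) is the much weaker base.
Strong base; alkoxides do not leave unassisted.

ethoxide (CH₃CH₂O⁻)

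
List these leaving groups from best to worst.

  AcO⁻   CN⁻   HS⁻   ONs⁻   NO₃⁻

Leaving-group ability tracks the stability of the departed species; conjugate-acid pKₐ is the usual yardstick (lower pKₐ → better LG).
ONs⁻: pKₐ(p-O₂NC₆H₄SO₃H) ≈ -3.5 — p-nitro group further stabilises the sulfonate
NO₃⁻: pKₐ(HNO₃) ≈ -1.3
AcO⁻: pKₐ(CH₃COOH) ≈ 4.8
HS⁻: pKₐ(H₂S) ≈ 7
CN⁻: pKₐ(HCN) ≈ 9.2 — sp carbon stabilises the charge somewhat, but still a poor LG

ONs⁻ > NO₃⁻ > AcO⁻ > HS⁻ > CN⁻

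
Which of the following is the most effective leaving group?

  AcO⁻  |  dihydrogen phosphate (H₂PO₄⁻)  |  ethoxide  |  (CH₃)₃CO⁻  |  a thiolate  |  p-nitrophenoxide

The more stable X⁻ (or X) is on its own — i.e. the weaker a base it is — the better a leaving group it makes.
dihydrogen phosphate (H₂PO₄⁻): pKₐ(H₃PO₄) ≈ 2.1
AcO⁻: pKₐ(CH₃COOH) ≈ 4.8
p-nitrophenoxide: pKₐ(p-nitrophenol) ≈ 7.2
a thiolate: pKₐ(RSH (a thiol)) ≈ 10.5
ethoxide: pKₐ(CH₃CH₂OH) ≈ 16
(CH₃)₃CO⁻: pKₐ(t-BuOH) ≈ 18

dihydrogen phosphate (H₂PO₄⁻)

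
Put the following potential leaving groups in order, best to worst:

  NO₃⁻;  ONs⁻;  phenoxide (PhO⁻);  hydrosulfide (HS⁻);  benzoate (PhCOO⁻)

ONs⁻ > NO₃⁻ > benzoate (PhCOO⁻) > hydrosulfide (HS⁻) > phenoxide (PhO⁻)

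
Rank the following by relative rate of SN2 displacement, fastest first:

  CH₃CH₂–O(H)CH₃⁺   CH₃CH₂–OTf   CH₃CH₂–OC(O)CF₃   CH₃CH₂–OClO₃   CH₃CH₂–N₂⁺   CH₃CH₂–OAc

CH₃CH₂–N₂⁺ > CH₃CH₂–OTf > CH₃CH₂–OClO₃ > CH₃CH₂–O(H)CH₃⁺ > CH₃CH₂–OC(O)CF₃ > CH₃CH₂–OAc

The skeletons are identical, so relative rate is governed entirely by leaving-group ability.
A good leaving group is a weak base: the lower the pKₐ of its conjugate acid, the more readily it departs.
CH₃CH₂–N₂⁺ loses N₂: no meaningful conjugate acid; N₂ departs as an exceptionally stable neutral molecule
CH₃CH₂–OTf loses OTf⁻: pKₐ(CF₃SO₃H (triflic acid)) ≈ -14
CH₃CH₂–OClO₃ loses ClO₄⁻: pKₐ(HClO₄) ≈ -10
CH₃CH₂–O(H)CH₃⁺ loses R'OH: pKₐ(R'OH₂⁺) ≈ -2.4
CH₃CH₂–OC(O)CF₃ loses CF₃COO⁻: pKₐ(CF₃COOH) ≈ 0.2
CH₃CH₂–OAc loses AcO⁻: pKₐ(CH₃COOH) ≈ 4.8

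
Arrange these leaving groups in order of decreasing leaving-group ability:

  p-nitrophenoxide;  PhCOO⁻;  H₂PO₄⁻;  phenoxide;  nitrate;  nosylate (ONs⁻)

nosylate (ONs⁻) > nitrate > H₂PO₄⁻ > PhCOO⁻ > p-nitrophenoxide > phenoxide

A good leaving group is a weak base: the lower the pKₐ of its conjugate acid, the more readily it departs.
nosylate (ONs⁻): pKₐ(p-O₂NC₆H₄SO₃H) ≈ -3.5
nitrate: pKₐ(HNO₃) ≈ -1.3
H₂PO₄⁻: pKₐ(H₃PO₄) ≈ 2.1 — moderate base; biological leaving group after further activation
PhCOO⁻: pKₐ(C₆H₅COOH) ≈ 4.2
p-nitrophenoxide: pKₐ(p-nitrophenol) ≈ 7.2 — nitro group delocalises the charge; the classic chromogenic LG
phenoxide: pKₐ(C₆H₅OH (phenol)) ≈ 10 — resonance into the ring helps, but still a poor LG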